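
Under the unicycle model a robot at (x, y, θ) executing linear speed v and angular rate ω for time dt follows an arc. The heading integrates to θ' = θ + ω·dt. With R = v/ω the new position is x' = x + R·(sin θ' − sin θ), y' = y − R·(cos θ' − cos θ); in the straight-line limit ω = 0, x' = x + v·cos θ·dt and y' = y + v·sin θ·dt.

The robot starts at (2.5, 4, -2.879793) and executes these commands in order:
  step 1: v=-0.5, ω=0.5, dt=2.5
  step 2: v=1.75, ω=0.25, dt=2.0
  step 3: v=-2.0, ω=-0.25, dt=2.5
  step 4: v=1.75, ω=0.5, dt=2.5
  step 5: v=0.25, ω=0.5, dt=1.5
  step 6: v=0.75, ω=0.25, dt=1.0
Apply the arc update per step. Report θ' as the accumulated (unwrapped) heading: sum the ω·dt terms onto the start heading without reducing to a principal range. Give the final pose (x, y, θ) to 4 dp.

step 1: θ'=-1.6298 (R=-1.0000) → pose (3.2394, 4.9070, -1.6298)
step 2: θ'=-1.1298 (R=7.0000) → pose (3.8970, 1.5063, -1.1298)
step 3: θ'=-1.7548 (R=8.0000) → pose (3.2666, 6.3848, -1.7548)
step 4: θ'=-0.5048 (R=3.5000) → pose (5.0149, 2.6809, -0.5048)
step 5: θ'=0.2452 (R=0.5000) → pose (5.3780, 2.6335, 0.2452)
step 6: θ'=0.4952 (R=3.0000) → pose (6.0754, 2.9042, 0.4952)

(6.0754, 2.9042, 0.4952)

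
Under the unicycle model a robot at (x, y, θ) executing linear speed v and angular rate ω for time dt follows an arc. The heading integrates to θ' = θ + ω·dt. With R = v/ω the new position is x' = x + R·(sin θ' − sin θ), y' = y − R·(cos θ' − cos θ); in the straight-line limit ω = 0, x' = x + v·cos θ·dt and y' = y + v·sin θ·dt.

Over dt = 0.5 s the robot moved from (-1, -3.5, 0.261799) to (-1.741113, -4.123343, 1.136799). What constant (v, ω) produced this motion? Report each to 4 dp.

Δθ = 1.136799 − 0.261799 = 0.875000
ω = Δθ/dt = 0.875000/0.5 = 1.7500
R = Δx/(sin θ' − sin θ) = -1.1429
v = R·ω = -1.1429·1.7500 = -2.0000

v = -2.0000, ω = 1.7500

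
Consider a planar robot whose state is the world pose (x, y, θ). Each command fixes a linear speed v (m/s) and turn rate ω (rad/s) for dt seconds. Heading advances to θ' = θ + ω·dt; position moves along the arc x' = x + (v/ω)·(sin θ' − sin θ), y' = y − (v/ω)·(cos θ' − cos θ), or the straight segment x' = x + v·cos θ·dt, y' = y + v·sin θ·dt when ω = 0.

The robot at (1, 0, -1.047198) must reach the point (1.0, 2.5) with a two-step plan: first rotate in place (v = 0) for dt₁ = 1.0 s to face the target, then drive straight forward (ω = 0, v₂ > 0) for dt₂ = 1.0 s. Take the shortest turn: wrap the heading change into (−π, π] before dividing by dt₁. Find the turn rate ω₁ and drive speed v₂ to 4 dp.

heading to target = atan2(2.5−0, 1−1) = 1.5708
Δθ = wrap(1.5708 − -1.0472) = 2.6180; ω₁ = Δθ/dt₁ = 2.6180
distance = √((1−1)² + (2.5−0)²) = 2.5000; v₂ = distance/dt₂ = 2.5000

ω₁ = 2.6180, v₂ = 2.5000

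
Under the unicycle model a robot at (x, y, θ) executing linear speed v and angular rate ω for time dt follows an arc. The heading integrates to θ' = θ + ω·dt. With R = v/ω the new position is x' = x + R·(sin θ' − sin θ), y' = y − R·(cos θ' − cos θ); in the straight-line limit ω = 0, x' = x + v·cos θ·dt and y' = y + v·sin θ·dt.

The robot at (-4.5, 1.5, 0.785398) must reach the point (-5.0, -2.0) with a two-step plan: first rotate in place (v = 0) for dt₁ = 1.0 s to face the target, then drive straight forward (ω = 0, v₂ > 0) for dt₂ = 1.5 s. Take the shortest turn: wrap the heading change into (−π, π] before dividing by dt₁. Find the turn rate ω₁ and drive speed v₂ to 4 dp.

heading to target = atan2(-2−1.5, -5−-4.5) = -1.7127
Δθ = wrap(-1.7127 − 0.7854) = -2.4981; ω₁ = Δθ/dt₁ = -2.4981
distance = √((-5−-4.5)² + (-2−1.5)²) = 3.5355; v₂ = distance/dt₂ = 2.3570

ω₁ = -2.4981, v₂ = 2.3570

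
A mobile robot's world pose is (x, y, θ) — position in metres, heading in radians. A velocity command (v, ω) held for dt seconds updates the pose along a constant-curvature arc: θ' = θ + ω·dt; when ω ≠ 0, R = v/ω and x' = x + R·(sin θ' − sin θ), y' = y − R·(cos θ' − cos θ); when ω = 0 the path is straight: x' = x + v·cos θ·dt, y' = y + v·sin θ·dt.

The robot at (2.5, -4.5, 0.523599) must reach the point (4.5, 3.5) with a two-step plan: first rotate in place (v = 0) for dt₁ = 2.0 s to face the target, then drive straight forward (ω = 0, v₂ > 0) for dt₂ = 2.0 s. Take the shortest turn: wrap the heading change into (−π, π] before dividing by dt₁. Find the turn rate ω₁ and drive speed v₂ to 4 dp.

ω₁ = 0.4011, v₂ = 4.1231

heading to target = atan2(3.5−-4.5, 4.5−2.5) = 1.3258
Δθ = wrap(1.3258 − 0.5236) = 0.8022; ω₁ = Δθ/dt₁ = 0.4011
distance = √((4.5−2.5)² + (3.5−-4.5)²) = 8.2462; v₂ = distance/dt₂ = 4.1231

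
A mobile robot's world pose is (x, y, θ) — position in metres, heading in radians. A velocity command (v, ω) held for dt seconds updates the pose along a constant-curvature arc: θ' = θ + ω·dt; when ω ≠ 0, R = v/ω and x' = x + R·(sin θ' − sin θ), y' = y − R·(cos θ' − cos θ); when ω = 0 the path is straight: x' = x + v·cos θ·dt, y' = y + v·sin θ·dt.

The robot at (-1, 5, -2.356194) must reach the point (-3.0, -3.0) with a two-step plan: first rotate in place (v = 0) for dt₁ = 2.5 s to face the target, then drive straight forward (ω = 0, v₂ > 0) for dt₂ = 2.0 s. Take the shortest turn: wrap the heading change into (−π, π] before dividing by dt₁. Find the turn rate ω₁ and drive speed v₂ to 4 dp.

heading to target = atan2(-3−5, -3−-1) = -1.8158
Δθ = wrap(-1.8158 − -2.3562) = 0.5404; ω₁ = Δθ/dt₁ = 0.2162
distance = √((-3−-1)² + (-3−5)²) = 8.2462; v₂ = distance/dt₂ = 4.1231

ω₁ = 0.2162, v₂ = 4.1231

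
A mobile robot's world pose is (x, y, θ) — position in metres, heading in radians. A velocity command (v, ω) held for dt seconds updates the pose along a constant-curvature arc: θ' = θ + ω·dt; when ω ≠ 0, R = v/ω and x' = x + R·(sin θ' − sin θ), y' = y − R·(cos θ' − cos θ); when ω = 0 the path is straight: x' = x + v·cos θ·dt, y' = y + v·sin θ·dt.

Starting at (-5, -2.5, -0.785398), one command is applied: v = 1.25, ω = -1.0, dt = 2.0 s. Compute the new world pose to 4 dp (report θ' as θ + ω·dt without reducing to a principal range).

θ' = -0.7854 + -1.0·2.0 = -2.7854
R = v/ω = 1.25/-1.0 = -1.2500
x' = -5 + -1.2500·(sin -2.7854 − sin -0.7854) = -5.4480
y' = -2.5 − -1.2500·(cos -2.7854 − cos -0.7854) = -4.5554

(-5.4480, -4.5554, -2.7854)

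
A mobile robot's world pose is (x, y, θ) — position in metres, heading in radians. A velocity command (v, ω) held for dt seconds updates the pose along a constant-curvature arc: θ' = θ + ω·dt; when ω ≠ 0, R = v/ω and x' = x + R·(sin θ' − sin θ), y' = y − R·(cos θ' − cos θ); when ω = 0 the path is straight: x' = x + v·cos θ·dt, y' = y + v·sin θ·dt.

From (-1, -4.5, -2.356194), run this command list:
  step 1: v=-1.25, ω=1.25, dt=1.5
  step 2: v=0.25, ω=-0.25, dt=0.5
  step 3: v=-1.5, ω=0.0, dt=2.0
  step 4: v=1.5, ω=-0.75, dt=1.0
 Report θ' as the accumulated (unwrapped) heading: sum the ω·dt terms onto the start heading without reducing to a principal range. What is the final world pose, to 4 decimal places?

(-2.7882, -2.4796, -1.3562)

step 1: θ'=-0.4812 (R=-1.0000) → pose (-1.2443, -2.9065, -0.4812)
step 2: θ'=-0.6062 (R=-1.0000) → pose (-1.1374, -2.9711, -0.6062)
step 3: θ'=-0.6062 (straight) → pose (-3.6028, -1.2618, -0.6062)
step 4: θ'=-1.3562 (R=-2.0000) → pose (-2.7882, -2.4796, -1.3562)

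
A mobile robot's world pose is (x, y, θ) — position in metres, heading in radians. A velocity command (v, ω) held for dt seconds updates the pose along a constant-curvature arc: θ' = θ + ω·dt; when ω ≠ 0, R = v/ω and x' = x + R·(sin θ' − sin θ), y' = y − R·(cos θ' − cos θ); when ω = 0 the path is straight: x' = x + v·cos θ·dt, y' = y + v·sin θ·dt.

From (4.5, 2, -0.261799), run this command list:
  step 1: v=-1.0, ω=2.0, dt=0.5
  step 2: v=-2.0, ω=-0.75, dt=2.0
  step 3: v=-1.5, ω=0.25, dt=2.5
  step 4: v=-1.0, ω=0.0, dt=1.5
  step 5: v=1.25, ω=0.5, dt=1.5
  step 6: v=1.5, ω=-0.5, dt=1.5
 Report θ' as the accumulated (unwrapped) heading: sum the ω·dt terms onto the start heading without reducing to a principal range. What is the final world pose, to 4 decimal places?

step 1: θ'=0.7382 (R=-0.5000) → pose (4.0341, 1.8869, 0.7382)
step 2: θ'=-0.7618 (R=2.6667) → pose (0.3990, 1.9298, -0.7618)
step 3: θ'=-0.1368 (R=-6.0000) → pose (-2.9242, 3.5321, -0.1368)
step 4: θ'=-0.1368 (straight) → pose (-4.4101, 3.7367, -0.1368)
step 5: θ'=0.6132 (R=2.5000) → pose (-2.6305, 4.1688, 0.6132)
step 6: θ'=-0.1368 (R=-3.0000) → pose (-0.4949, 4.6874, -0.1368)

(-0.4949, 4.6874, -0.1368)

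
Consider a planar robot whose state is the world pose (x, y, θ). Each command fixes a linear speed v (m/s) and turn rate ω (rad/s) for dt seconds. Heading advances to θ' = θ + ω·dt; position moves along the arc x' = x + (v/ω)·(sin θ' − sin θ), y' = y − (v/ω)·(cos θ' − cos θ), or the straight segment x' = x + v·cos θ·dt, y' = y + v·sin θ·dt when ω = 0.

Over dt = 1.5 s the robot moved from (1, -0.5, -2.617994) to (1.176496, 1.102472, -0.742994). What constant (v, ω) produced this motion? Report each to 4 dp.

Δθ = -0.742994 − -2.617994 = 1.875000
ω = Δθ/dt = 1.875000/1.5 = 1.2500
R = −Δy/(cos θ' − cos θ) = -1.0000
v = R·ω = -1.0000·1.2500 = -1.2500

v = -1.2500, ω = 1.2500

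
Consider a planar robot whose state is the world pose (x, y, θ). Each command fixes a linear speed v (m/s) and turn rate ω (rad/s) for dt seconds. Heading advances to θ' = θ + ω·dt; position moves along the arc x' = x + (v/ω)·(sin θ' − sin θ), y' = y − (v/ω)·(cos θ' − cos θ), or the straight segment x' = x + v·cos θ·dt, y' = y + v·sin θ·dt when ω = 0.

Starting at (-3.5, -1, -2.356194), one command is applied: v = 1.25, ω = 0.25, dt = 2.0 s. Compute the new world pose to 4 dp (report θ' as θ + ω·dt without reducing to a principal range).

θ' = -2.3562 + 0.25·2.0 = -1.8562
R = v/ω = 1.25/0.25 = 5.0000
x' = -3.5 + 5.0000·(sin -1.8562 − sin -2.3562) = -4.7622
y' = -1 − 5.0000·(cos -1.8562 − cos -2.3562) = -3.1278

(-4.7622, -3.1278, -1.8562)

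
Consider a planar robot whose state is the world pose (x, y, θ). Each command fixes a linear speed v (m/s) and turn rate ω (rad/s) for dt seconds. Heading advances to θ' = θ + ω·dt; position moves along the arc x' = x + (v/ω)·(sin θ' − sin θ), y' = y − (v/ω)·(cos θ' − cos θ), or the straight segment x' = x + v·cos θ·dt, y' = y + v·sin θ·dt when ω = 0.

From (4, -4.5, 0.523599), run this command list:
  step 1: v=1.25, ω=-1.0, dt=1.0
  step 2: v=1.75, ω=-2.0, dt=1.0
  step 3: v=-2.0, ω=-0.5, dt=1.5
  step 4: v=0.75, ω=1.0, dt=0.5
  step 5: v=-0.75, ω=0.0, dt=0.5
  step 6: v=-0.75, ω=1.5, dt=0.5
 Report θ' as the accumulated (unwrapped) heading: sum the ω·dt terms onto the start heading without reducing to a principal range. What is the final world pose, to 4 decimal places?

(8.3795, -4.7488, -1.9764)

step 1: θ'=-0.4764 (R=-1.2500) → pose (5.1982, -4.4717, -0.4764)
step 2: θ'=-2.4764 (R=-0.8750) → pose (5.3370, -5.9377, -2.4764)
step 3: θ'=-3.2264 (R=4.0000) → pose (8.1447, -5.0993, -3.2264)
step 4: θ'=-2.7264 (R=0.7500) → pose (7.7786, -5.1603, -2.7264)
step 5: θ'=-2.7264 (straight) → pose (8.1218, -5.0091, -2.7264)
step 6: θ'=-1.9764 (R=-0.5000) → pose (8.3795, -4.7488, -1.9764)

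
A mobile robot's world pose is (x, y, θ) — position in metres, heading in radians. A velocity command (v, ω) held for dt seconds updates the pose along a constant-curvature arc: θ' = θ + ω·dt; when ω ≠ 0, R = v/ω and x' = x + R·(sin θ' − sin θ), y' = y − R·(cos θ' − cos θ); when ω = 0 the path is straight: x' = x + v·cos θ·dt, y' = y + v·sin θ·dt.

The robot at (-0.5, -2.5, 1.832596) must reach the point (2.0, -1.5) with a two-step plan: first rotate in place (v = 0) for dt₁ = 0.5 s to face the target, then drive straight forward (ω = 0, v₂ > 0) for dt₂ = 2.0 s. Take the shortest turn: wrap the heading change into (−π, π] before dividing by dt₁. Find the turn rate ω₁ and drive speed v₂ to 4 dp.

ω₁ = -2.9042, v₂ = 1.3463

heading to target = atan2(-1.5−-2.5, 2−-0.5) = 0.3805
Δθ = wrap(0.3805 − 1.8326) = -1.4521; ω₁ = Δθ/dt₁ = -2.9042
distance = √((2−-0.5)² + (-1.5−-2.5)²) = 2.6926; v₂ = distance/dt₂ = 1.3463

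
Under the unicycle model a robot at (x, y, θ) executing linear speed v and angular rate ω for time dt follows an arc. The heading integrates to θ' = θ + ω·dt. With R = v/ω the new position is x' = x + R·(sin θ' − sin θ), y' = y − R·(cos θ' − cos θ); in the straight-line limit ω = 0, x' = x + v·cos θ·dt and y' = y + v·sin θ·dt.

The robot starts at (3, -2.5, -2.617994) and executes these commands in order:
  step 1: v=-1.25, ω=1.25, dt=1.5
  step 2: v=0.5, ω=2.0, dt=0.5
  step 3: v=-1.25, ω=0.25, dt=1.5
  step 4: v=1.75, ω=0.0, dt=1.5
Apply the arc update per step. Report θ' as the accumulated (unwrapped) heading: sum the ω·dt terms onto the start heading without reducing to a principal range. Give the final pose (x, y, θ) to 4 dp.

(3.8442, -0.2060, 0.6320)

step 1: θ'=-0.7430 (R=-1.0000) → pose (3.1765, -0.8975, -0.7430)
step 2: θ'=0.2570 (R=0.2500) → pose (3.4092, -0.9552, 0.2570)
step 3: θ'=0.6320 (R=-5.0000) → pose (1.7263, -1.7568, 0.6320)
step 4: θ'=0.6320 (straight) → pose (3.8442, -0.2060, 0.6320)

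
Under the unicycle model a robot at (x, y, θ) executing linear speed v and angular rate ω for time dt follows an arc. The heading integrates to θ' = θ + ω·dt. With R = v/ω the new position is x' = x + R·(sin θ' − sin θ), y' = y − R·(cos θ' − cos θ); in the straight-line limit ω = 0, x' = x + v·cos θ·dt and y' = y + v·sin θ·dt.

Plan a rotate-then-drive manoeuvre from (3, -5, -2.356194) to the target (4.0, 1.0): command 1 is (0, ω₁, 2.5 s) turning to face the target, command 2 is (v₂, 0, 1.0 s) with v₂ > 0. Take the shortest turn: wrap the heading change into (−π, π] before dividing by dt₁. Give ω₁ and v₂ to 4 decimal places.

ω₁ = -1.0085, v₂ = 6.0828

heading to target = atan2(1−-5, 4−3) = 1.4056
Δθ = wrap(1.4056 − -2.3562) = -2.5213; ω₁ = Δθ/dt₁ = -1.0085
distance = √((4−3)² + (1−-5)²) = 6.0828; v₂ = distance/dt₂ = 6.0828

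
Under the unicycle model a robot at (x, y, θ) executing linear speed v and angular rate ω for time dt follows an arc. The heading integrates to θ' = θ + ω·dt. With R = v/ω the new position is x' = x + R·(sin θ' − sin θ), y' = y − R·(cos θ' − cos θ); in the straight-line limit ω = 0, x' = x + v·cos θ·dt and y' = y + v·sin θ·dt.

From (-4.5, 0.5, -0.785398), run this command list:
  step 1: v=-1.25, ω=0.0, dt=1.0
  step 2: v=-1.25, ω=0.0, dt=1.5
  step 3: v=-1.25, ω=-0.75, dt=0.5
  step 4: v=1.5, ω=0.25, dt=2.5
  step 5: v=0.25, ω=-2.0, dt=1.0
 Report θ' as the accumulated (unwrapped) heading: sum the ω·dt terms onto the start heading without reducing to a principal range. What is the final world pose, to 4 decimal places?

(-4.6114, 0.2465, -2.5354)

step 1: θ'=-0.7854 (straight) → pose (-5.3839, 1.3839, -0.7854)
step 2: θ'=-0.7854 (straight) → pose (-6.7097, 2.7097, -0.7854)
step 3: θ'=-1.1604 (R=1.6667) → pose (-7.0595, 3.2233, -1.1604)
step 4: θ'=-0.5354 (R=6.0000) → pose (-4.6188, 0.4567, -0.5354)
step 5: θ'=-2.5354 (R=-0.1250) → pose (-4.6114, 0.2465, -2.5354)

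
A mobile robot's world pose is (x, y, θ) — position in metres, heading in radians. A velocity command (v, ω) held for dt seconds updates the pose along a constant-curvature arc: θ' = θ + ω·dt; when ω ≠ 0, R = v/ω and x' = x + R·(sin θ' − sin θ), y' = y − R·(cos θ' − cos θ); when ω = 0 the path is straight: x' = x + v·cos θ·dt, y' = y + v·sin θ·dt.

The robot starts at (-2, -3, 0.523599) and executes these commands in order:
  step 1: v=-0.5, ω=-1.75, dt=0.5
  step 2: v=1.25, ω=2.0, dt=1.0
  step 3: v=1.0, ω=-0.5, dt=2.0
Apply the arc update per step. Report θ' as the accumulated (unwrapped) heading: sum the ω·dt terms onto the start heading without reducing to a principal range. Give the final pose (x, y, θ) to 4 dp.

(-0.6172, -0.6361, 0.6486)

step 1: θ'=-0.3514 (R=0.2857) → pose (-2.2412, -3.0208, -0.3514)
step 2: θ'=1.6486 (R=0.6250) → pose (-1.4030, -2.3854, 1.6486)
step 3: θ'=0.6486 (R=-2.0000) → pose (-0.6172, -0.6361, 0.6486)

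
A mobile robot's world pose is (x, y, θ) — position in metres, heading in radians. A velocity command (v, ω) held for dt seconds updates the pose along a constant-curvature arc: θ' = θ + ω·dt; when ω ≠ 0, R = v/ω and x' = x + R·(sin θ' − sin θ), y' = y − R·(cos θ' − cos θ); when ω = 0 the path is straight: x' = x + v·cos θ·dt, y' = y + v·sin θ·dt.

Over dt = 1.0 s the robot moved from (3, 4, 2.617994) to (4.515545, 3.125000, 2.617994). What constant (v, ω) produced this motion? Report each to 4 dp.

Δθ = 2.617994 − 2.617994 = 0.000000
ω = Δθ/dt = 0.000000/1.0 = 0.0000
ω = 0 → v = (Δx·cos θ + Δy·sin θ)/dt = -1.7500

v = -1.7500, ω = 0.0000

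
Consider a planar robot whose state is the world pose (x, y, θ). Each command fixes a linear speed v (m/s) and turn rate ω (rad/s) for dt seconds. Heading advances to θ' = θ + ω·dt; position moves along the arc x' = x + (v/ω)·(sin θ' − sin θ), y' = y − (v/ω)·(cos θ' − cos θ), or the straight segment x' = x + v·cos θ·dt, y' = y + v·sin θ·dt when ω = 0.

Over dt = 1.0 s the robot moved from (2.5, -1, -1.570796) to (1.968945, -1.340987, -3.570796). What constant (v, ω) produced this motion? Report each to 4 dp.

Δθ = -3.570796 − -1.570796 = -2.000000
ω = Δθ/dt = -2.000000/1.0 = -2.0000
R = Δx/(sin θ' − sin θ) = -0.3750
v = R·ω = -0.3750·-2.0000 = 0.7500

v = 0.7500, ω = -2.0000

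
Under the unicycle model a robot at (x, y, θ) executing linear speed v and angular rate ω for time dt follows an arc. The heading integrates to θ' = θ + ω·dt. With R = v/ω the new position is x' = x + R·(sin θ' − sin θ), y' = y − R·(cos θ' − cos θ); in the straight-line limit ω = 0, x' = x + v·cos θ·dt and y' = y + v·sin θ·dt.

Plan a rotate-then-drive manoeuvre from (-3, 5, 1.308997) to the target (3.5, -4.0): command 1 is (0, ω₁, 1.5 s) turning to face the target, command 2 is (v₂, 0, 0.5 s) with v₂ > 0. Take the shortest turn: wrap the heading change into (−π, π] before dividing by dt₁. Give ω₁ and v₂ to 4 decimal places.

ω₁ = -1.5029, v₂ = 22.2036

heading to target = atan2(-4−5, 3.5−-3) = -0.9453
Δθ = wrap(-0.9453 − 1.3090) = -2.2543; ω₁ = Δθ/dt₁ = -1.5029
distance = √((3.5−-3)² + (-4−5)²) = 11.1018; v₂ = distance/dt₂ = 22.2036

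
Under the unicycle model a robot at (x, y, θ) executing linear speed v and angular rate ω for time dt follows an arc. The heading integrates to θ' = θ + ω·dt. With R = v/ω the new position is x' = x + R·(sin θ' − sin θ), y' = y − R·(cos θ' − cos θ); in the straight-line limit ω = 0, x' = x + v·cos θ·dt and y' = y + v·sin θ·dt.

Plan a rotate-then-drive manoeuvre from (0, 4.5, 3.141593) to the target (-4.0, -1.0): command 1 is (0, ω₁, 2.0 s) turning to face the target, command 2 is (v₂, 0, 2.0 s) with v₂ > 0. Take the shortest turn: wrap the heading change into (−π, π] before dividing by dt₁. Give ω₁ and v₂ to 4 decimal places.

heading to target = atan2(-1−4.5, -4−0) = -2.1996
Δθ = wrap(-2.1996 − 3.1416) = 0.9420; ω₁ = Δθ/dt₁ = 0.4710
distance = √((-4−0)² + (-1−4.5)²) = 6.8007; v₂ = distance/dt₂ = 3.4004

ω₁ = 0.4710, v₂ = 3.4004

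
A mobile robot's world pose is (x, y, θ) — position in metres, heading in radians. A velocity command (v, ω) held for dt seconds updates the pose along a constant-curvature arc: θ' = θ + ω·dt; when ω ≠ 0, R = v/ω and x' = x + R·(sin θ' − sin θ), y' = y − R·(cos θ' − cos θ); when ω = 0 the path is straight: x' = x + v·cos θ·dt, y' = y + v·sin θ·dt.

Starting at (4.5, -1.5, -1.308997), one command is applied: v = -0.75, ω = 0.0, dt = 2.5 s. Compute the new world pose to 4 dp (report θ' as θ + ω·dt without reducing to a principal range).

(4.0147, 0.3111, -1.3090)

θ' = -1.3090 + 0.0·2.5 = -1.3090
ω = 0 → straight: x' = 4.5 + -0.75·cos(-1.3090)·2.5 = 4.0147
y' = -1.5 + -0.75·sin(-1.3090)·2.5 = 0.3111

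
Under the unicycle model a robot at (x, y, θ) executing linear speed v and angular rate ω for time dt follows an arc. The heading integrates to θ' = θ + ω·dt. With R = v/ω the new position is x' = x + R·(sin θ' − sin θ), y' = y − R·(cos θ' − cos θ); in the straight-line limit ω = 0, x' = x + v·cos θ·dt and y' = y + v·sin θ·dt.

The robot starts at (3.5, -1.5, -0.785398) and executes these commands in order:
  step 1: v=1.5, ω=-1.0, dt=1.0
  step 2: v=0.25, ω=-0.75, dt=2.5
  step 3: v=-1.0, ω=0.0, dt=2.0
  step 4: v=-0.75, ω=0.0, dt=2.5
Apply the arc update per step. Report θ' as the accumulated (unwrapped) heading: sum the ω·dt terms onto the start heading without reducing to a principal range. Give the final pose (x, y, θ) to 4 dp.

(6.7791, -5.0200, -3.6604)

step 1: θ'=-1.7854 (R=-1.5000) → pose (3.9049, -2.8801, -1.7854)
step 2: θ'=-3.6604 (R=-0.3333) → pose (3.4140, -3.0986, -3.6604)
step 3: θ'=-3.6604 (straight) → pose (5.1508, -4.0903, -3.6604)
step 4: θ'=-3.6604 (straight) → pose (6.7791, -5.0200, -3.6604)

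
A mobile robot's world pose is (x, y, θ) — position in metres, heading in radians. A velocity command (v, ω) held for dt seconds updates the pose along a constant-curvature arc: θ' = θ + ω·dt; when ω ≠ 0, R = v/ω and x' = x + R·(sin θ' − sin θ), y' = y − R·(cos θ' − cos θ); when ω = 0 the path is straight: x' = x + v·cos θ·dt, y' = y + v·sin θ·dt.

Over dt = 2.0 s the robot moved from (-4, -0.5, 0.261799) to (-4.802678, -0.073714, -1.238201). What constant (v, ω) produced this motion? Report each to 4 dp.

v = -0.5000, ω = -0.7500

Δθ = -1.238201 − 0.261799 = -1.500000
ω = Δθ/dt = -1.500000/2.0 = -0.7500
R = Δx/(sin θ' − sin θ) = 0.6667
v = R·ω = 0.6667·-0.7500 = -0.5000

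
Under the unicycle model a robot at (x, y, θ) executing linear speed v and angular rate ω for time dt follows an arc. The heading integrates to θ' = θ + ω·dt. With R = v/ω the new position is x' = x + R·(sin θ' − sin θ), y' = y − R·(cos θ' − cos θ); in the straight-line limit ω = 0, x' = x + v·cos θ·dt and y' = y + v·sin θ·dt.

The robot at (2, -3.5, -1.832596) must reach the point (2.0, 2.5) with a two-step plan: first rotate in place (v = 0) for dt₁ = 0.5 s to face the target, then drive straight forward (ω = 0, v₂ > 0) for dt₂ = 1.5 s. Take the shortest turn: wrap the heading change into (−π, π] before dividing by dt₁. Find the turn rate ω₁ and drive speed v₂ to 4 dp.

ω₁ = -5.7596, v₂ = 4.0000

heading to target = atan2(2.5−-3.5, 2−2) = 1.5708
Δθ = wrap(1.5708 − -1.8326) = -2.8798; ω₁ = Δθ/dt₁ = -5.7596
distance = √((2−2)² + (2.5−-3.5)²) = 6.0000; v₂ = distance/dt₂ = 4.0000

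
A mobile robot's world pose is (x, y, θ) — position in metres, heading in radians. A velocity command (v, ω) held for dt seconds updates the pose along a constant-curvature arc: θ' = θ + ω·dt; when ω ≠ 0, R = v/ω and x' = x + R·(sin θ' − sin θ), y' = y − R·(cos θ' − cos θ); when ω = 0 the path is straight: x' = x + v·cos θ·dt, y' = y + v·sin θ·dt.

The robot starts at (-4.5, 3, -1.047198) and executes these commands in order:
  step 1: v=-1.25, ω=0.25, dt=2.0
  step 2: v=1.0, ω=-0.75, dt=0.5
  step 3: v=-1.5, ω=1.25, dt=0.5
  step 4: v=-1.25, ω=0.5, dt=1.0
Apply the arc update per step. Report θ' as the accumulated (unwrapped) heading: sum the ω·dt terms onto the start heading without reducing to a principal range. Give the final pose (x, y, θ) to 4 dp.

step 1: θ'=-0.5472 (R=-5.0000) → pose (-6.2286, 4.7699, -0.5472)
step 2: θ'=-0.9222 (R=-1.3333) → pose (-5.8598, 4.4367, -0.9222)
step 3: θ'=-0.2972 (R=-1.2000) → pose (-6.4647, 4.8592, -0.2972)
step 4: θ'=0.2028 (R=-2.5000) → pose (-7.7003, 4.9176, 0.2028)

(-7.7003, 4.9176, 0.2028)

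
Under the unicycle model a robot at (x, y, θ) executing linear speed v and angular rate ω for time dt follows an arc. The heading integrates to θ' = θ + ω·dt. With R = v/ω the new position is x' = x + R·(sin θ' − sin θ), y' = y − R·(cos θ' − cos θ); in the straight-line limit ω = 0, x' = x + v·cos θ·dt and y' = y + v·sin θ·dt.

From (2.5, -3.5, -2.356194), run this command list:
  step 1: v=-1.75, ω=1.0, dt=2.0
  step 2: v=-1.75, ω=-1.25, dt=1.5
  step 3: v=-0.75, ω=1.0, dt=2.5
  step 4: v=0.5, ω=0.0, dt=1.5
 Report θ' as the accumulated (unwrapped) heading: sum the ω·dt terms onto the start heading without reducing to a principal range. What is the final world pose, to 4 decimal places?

(1.1869, 2.9308, 0.2688)

step 1: θ'=-0.3562 (R=-1.7500) → pose (1.8728, -0.6224, -0.3562)
step 2: θ'=-2.2312 (R=1.4000) → pose (1.2554, 1.5485, -2.2312)
step 3: θ'=0.2688 (R=-0.7500) → pose (0.4639, 2.7317, 0.2688)
step 4: θ'=0.2688 (straight) → pose (1.1869, 2.9308, 0.2688)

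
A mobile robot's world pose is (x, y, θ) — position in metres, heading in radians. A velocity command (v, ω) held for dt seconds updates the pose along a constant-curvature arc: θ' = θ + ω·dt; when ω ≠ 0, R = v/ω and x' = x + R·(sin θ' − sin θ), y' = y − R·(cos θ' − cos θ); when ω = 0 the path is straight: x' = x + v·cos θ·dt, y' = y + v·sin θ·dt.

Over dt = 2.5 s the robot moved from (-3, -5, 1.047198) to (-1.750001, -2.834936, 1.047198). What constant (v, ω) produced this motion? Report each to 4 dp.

v = 1.0000, ω = 0.0000

Δθ = 1.047198 − 1.047198 = 0.000000
ω = Δθ/dt = 0.000000/2.5 = 0.0000
ω = 0 → v = (Δx·cos θ + Δy·sin θ)/dt = 1.0000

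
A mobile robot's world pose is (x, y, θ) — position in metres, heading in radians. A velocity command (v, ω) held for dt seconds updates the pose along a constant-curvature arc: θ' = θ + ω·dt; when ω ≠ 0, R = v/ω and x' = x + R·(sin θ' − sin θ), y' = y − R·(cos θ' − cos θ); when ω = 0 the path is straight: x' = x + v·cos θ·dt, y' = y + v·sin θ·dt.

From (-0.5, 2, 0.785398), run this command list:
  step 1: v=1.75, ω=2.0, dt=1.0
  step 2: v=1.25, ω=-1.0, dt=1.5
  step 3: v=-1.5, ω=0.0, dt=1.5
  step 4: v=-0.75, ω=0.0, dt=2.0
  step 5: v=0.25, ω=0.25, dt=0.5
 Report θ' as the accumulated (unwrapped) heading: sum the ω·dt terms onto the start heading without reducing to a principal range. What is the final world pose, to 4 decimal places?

(-2.6053, 1.4858, 1.4104)

step 1: θ'=2.7854 (R=0.8750) → pose (-0.8136, 3.4388, 2.7854)
step 2: θ'=1.2854 (R=-1.2500) → pose (-1.5771, 4.9623, 1.2854)
step 3: θ'=1.2854 (straight) → pose (-2.2106, 2.8033, 1.2854)
step 4: θ'=1.2854 (straight) → pose (-2.6329, 1.3639, 1.2854)
step 5: θ'=1.4104 (R=1.0000) → pose (-2.6053, 1.4858, 1.4104)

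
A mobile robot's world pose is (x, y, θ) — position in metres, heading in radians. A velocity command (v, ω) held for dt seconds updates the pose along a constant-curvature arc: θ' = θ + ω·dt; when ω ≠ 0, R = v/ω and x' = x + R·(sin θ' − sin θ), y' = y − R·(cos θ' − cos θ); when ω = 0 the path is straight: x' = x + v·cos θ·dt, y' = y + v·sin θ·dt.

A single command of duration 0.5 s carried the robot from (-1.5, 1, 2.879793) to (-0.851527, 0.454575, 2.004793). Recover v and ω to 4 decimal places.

v = -1.7500, ω = -1.7500

Δθ = 2.004793 − 2.879793 = -0.875000
ω = Δθ/dt = -0.875000/0.5 = -1.7500
R = Δx/(sin θ' − sin θ) = 1.0000
v = R·ω = 1.0000·-1.7500 = -1.7500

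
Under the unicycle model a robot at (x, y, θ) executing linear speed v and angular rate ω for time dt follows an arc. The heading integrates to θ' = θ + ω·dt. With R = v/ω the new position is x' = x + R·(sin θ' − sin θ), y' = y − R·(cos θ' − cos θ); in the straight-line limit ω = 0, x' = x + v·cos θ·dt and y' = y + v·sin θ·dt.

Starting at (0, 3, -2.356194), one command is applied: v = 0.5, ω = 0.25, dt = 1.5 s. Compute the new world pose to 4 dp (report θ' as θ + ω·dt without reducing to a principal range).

(-0.4197, 2.3837, -1.9812)

θ' = -2.3562 + 0.25·1.5 = -1.9812
R = v/ω = 0.5/0.25 = 2.0000
x' = 0 + 2.0000·(sin -1.9812 − sin -2.3562) = -0.4197
y' = 3 − 2.0000·(cos -1.9812 − cos -2.3562) = 2.3837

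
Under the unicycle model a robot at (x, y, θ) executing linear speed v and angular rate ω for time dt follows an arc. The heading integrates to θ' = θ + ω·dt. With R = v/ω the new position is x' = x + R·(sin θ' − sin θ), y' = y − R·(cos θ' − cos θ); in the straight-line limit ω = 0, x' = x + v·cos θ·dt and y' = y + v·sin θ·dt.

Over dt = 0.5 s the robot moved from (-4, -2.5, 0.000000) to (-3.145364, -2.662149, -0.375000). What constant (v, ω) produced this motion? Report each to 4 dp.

Δθ = -0.375000 − 0.000000 = -0.375000
ω = Δθ/dt = -0.375000/0.5 = -0.7500
R = Δx/(sin θ' − sin θ) = -2.3333
v = R·ω = -2.3333·-0.7500 = 1.7500

v = 1.7500, ω = -0.7500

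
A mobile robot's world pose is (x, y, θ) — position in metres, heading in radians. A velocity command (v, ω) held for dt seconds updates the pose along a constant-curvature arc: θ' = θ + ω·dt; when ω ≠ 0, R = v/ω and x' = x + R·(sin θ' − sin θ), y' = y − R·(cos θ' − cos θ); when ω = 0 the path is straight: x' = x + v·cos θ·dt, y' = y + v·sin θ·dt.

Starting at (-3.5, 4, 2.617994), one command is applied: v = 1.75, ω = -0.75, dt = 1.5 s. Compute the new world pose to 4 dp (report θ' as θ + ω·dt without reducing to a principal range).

θ' = 2.6180 + -0.75·1.5 = 1.4930
R = v/ω = 1.75/-0.75 = -2.3333
x' = -3.5 + -2.3333·(sin 1.4930 − sin 2.6180) = -4.6596
y' = 4 − -2.3333·(cos 1.4930 − cos 2.6180) = 6.2021

(-4.6596, 6.2021, 1.4930)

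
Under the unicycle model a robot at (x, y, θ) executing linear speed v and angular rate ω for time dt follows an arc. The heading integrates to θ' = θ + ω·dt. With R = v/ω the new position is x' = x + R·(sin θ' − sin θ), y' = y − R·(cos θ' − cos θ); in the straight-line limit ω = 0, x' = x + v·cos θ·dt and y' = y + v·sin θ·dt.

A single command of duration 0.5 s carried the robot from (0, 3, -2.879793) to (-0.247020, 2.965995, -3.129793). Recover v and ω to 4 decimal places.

v = 0.5000, ω = -0.5000

Δθ = -3.129793 − -2.879793 = -0.250000
ω = Δθ/dt = -0.250000/0.5 = -0.5000
R = Δx/(sin θ' − sin θ) = -1.0000
v = R·ω = -1.0000·-0.5000 = 0.5000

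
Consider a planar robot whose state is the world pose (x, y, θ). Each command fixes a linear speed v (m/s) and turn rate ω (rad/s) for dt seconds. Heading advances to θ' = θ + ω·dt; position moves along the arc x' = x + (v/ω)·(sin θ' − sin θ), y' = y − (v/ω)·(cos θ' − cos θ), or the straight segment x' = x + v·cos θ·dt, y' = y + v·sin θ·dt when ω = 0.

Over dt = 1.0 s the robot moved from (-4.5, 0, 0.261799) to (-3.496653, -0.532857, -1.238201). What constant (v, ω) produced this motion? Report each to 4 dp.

Δθ = -1.238201 − 0.261799 = -1.500000
ω = Δθ/dt = -1.500000/1.0 = -1.5000
R = Δx/(sin θ' − sin θ) = -0.8333
v = R·ω = -0.8333·-1.5000 = 1.2500

v = 1.2500, ω = -1.5000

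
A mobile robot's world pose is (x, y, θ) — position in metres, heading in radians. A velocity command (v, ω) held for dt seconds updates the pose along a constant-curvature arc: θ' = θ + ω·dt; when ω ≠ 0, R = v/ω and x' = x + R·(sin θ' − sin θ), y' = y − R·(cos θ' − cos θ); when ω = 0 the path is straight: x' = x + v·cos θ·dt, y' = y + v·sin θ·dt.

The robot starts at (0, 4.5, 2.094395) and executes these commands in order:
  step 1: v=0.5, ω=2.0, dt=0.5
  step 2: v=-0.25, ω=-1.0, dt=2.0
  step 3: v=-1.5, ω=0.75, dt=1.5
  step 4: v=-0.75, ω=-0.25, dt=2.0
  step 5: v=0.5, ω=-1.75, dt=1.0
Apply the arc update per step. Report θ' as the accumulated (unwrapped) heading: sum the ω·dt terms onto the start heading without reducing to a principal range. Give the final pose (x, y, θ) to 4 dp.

step 1: θ'=3.0944 (R=0.2500) → pose (-0.2047, 4.6247, 3.0944)
step 2: θ'=1.0944 (R=0.2500) → pose (0.0057, 4.2604, 1.0944)
step 3: θ'=2.2194 (R=-2.0000) → pose (0.1891, 2.1350, 2.2194)
step 4: θ'=1.7194 (R=3.0000) → pose (0.7652, 0.7670, 1.7194)
step 5: θ'=-0.0306 (R=-0.2857) → pose (1.0565, 1.0949, -0.0306)

(1.0565, 1.0949, -0.0306)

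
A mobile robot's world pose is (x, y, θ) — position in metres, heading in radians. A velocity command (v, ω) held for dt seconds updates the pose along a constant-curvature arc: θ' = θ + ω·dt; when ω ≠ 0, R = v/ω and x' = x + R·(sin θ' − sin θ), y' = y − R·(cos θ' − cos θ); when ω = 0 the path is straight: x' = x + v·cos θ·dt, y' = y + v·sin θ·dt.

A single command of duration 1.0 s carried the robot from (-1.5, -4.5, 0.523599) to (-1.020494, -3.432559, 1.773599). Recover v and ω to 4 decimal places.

v = 1.2500, ω = 1.2500

Δθ = 1.773599 − 0.523599 = 1.250000
ω = Δθ/dt = 1.250000/1.0 = 1.2500
R = −Δy/(cos θ' − cos θ) = 1.0000
v = R·ω = 1.0000·1.2500 = 1.2500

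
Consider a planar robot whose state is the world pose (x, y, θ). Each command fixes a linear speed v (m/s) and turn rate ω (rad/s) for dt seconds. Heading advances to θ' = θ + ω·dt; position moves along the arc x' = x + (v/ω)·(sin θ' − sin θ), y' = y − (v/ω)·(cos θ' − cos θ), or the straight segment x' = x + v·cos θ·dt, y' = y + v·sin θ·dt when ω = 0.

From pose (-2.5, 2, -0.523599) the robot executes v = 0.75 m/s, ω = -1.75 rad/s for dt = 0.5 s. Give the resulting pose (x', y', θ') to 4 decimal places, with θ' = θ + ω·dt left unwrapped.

(-2.2921, 1.7023, -1.3986)

θ' = -0.5236 + -1.75·0.5 = -1.3986
R = v/ω = 0.75/-1.75 = -0.4286
x' = -2.5 + -0.4286·(sin -1.3986 − sin -0.5236) = -2.2921
y' = 2 − -0.4286·(cos -1.3986 − cos -0.5236) = 1.7023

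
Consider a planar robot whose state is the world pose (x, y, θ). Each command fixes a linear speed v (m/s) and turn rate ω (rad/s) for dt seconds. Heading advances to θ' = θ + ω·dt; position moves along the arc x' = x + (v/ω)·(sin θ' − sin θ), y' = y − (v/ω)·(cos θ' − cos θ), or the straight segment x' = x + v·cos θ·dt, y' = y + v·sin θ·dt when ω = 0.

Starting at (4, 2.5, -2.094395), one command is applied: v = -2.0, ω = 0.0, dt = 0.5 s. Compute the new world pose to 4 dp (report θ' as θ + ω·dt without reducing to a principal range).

θ' = -2.0944 + 0.0·0.5 = -2.0944
ω = 0 → straight: x' = 4 + -2.0·cos(-2.0944)·0.5 = 4.5000
y' = 2.5 + -2.0·sin(-2.0944)·0.5 = 3.3660

(4.5000, 3.3660, -2.0944)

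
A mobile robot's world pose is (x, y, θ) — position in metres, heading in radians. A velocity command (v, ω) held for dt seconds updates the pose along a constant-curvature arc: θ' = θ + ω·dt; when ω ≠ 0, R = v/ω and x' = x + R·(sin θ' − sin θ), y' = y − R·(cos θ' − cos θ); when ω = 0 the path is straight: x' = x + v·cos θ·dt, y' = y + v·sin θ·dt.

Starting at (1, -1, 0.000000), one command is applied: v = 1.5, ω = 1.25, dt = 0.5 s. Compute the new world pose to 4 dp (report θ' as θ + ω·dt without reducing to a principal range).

(1.7021, -0.7732, 0.6250)

θ' = 0.0000 + 1.25·0.5 = 0.6250
R = v/ω = 1.5/1.25 = 1.2000
x' = 1 + 1.2000·(sin 0.6250 − sin 0.0000) = 1.7021
y' = -1 − 1.2000·(cos 0.6250 − cos 0.0000) = -0.7732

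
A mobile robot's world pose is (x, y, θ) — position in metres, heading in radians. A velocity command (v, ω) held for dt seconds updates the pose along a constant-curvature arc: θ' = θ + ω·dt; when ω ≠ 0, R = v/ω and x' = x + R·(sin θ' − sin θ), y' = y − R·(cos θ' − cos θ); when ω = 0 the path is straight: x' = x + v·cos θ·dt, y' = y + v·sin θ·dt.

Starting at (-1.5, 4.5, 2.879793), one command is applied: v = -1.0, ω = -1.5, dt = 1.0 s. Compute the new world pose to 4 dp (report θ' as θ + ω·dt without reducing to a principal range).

(-1.0180, 3.7295, 1.3798)

θ' = 2.8798 + -1.5·1.0 = 1.3798
R = v/ω = -1.0/-1.5 = 0.6667
x' = -1.5 + 0.6667·(sin 1.3798 − sin 2.8798) = -1.0180
y' = 4.5 − 0.6667·(cos 1.3798 − cos 2.8798) = 3.7295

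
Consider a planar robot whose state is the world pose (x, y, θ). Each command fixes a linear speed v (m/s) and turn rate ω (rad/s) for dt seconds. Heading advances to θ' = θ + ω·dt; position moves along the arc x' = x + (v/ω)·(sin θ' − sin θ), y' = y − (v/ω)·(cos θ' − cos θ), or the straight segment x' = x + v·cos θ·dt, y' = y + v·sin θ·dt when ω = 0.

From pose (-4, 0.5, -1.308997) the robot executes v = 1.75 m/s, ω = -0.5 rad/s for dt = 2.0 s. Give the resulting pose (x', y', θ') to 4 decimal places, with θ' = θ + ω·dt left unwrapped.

θ' = -1.3090 + -0.5·2.0 = -2.3090
R = v/ω = 1.75/-0.5 = -3.5000
x' = -4 + -3.5000·(sin -2.3090 − sin -1.3090) = -4.7919
y' = 0.5 − -3.5000·(cos -2.3090 − cos -1.3090) = -2.7612

(-4.7919, -2.7612, -2.3090)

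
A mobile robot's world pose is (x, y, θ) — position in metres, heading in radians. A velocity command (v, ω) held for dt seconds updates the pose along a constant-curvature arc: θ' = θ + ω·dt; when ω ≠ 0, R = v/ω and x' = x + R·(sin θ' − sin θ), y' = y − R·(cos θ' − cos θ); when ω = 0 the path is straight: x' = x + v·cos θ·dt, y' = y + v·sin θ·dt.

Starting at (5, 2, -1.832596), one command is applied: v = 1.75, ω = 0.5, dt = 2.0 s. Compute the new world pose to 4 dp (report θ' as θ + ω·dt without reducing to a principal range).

θ' = -1.8326 + 0.5·2.0 = -0.8326
R = v/ω = 1.75/0.5 = 3.5000
x' = 5 + 3.5000·(sin -0.8326 − sin -1.8326) = 5.7919
y' = 2 − 3.5000·(cos -0.8326 − cos -1.8326) = -1.2612

(5.7919, -1.2612, -0.8326)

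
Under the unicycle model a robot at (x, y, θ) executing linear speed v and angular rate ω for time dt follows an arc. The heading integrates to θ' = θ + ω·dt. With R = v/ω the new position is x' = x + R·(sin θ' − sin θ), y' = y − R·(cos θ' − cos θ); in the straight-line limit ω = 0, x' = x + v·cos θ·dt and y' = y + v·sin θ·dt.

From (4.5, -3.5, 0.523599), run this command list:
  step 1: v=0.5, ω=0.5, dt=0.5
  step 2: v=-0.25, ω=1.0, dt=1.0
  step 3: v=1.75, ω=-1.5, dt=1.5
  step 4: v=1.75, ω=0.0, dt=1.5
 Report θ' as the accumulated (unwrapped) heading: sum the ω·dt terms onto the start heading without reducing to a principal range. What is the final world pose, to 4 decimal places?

(8.6390, -3.5106, -0.4764)

step 1: θ'=0.7736 (R=1.0000) → pose (4.6987, -3.3494, 0.7736)
step 2: θ'=1.7736 (R=-0.2500) → pose (4.6285, -3.5786, 1.7736)
step 3: θ'=-0.4764 (R=-1.1667) → pose (6.3063, -2.3068, -0.4764)
step 4: θ'=-0.4764 (straight) → pose (8.6390, -3.5106, -0.4764)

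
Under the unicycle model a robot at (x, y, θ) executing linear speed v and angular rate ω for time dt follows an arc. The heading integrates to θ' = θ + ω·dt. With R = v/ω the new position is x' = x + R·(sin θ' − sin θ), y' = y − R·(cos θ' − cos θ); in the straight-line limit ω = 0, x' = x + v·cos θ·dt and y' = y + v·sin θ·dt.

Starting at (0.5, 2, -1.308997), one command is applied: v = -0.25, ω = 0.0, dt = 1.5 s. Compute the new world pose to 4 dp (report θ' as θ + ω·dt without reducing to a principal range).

(0.4029, 2.3622, -1.3090)

θ' = -1.3090 + 0.0·1.5 = -1.3090
ω = 0 → straight: x' = 0.5 + -0.25·cos(-1.3090)·1.5 = 0.4029
y' = 2 + -0.25·sin(-1.3090)·1.5 = 2.3622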